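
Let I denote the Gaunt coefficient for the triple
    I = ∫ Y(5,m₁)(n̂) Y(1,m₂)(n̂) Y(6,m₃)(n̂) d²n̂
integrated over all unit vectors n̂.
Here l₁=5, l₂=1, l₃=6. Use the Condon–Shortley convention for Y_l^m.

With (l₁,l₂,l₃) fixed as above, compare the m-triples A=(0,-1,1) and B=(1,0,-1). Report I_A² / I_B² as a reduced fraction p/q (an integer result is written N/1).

3/5

l's match ⇒ only the (l;m) 3-j factors differ between A and B.
A: triangle coeff Δ(5,1,6) = 1/858; Σ_t [0,0]: t=0:+1/28800 = 1/28800; (3j)²=7/286 [(5 1 6; 0 -1 1)], sign=-1
B: triangle coeff Δ(5,1,6) = 1/858; Σ_t [0,0]: t=0:+1/17280 = 1/17280; (3j)²=35/858 [(5 1 6; 1 0 -1)], sign=-1
I_A²/I_B² = (7/286)/(35/858) = 3/5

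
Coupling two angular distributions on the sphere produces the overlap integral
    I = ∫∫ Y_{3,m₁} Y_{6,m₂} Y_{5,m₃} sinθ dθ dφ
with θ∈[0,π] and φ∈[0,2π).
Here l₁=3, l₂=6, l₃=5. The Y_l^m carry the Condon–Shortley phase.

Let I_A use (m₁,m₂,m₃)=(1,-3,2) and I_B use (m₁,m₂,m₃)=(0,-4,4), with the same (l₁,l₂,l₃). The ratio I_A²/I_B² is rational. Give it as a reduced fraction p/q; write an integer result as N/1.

6/5

l's match ⇒ only the (l;m) 3-j factors differ between A and B.
A: triangle coeff Δ(3,6,5) = 1/675675; Σ_t [0,2]: t=0:+1/34560 t=1:−1/8640 t=2:+1/40320 = -1/16128; (3j)²=18/1001 [(3 6 5; 1 -3 2)], sign=+1
B: triangle coeff Δ(3,6,5) = 1/675675; Σ_t [1,2]: t=1:−1/60480 t=2:+1/161280 = -1/96768; (3j)²=15/1001 [(3 6 5; 0 -4 4)], sign=+1
I_A²/I_B² = (18/1001)/(15/1001) = 6/5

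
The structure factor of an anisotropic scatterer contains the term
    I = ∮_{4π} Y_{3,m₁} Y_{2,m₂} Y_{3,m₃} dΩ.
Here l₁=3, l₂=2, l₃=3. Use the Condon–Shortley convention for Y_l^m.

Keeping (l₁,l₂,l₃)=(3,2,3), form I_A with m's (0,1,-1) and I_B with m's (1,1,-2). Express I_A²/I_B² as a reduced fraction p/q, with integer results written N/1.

l's match ⇒ only the (l;m) 3-j factors differ between A and B.
A: triangle coeff Δ(3,2,3) = 1/3780; Σ_t [1,2]: t=1:−1/8 t=2:+1/12 = -1/24; (3j)²=1/210 [(3 2 3; 0 1 -1)], sign=-1
B: triangle coeff Δ(3,2,3) = 1/3780; Σ_t [1,2]: t=1:−1/12 t=2:+1/48 = -1/16; (3j)²=1/28 [(3 2 3; 1 1 -2)], sign=+1
I_A²/I_B² = (1/210)/(1/28) = 2/15

2/15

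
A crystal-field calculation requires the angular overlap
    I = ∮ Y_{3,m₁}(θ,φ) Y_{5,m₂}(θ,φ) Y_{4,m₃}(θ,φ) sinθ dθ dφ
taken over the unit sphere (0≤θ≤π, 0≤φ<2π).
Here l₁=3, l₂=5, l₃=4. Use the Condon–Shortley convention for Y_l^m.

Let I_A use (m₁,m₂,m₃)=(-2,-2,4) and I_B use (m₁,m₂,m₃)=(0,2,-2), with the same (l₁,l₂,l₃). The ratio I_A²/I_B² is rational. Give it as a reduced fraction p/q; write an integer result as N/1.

70/3

Shared (l₁,l₂,l₃)=(3,5,4): N and (l;000)² cancel in I_A²/I_B².
A: Δ = 4!·2!·6!/13! = 1/180180; Racah Σ t=3..3: t=3:−1/8640 = -1/8640; ⇒ 3j(3 5 4; -2 -2 4)² = 14/1287, sgn -1
B: Δ = 4!·2!·6!/13! = 1/180180; Racah Σ t=1..3: t=1:−1/8640 t=2:+1/480 t=3:−1/576 = 1/4320; ⇒ 3j(3 5 4; 0 2 -2)² = 1/2145, sgn +1
I_A²/I_B² = (14/1287)/(1/2145) = 70/3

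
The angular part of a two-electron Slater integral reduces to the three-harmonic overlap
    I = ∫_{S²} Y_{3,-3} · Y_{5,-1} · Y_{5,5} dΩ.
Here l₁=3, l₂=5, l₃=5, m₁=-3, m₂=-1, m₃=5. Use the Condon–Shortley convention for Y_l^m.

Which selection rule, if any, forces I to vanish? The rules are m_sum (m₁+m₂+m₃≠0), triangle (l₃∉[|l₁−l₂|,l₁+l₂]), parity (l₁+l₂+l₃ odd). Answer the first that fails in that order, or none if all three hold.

azimuthal sum: -3 − 1 + 5 = 1  ✗
2 ≤ 5 ≤ 8 (triangle on l)
L = 3 + 5 + 5 = 13 (odd)

m_sum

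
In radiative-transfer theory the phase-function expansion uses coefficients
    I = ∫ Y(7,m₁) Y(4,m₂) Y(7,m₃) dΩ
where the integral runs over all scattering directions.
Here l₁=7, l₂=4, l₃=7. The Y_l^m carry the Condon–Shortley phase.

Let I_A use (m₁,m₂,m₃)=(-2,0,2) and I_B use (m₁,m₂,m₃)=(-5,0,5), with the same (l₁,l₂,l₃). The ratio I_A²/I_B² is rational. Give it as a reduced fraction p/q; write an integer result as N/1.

Shared (l₁,l₂,l₃)=(7,4,7): N and (l;000)² cancel in I_A²/I_B².
A: Δ = 4!·10!·4!/19! = 1/58198140; Racah Σ t=0..4: t=0:+1/209018880 t=1:−1/2903040 t=2:+1/483840 t=3:−1/622080 t=4:+1/8294400 = 251/1045094400; ⇒ 3j(7 4 7; -2 0 2)² = 63001/58198140, sgn -1
B: Δ = 4!·10!·4!/19! = 1/58198140; Racah Σ t=2..4: t=2:+1/58060800 t=3:−1/13063680 t=4:+1/46448640 = -79/2090188800; ⇒ 3j(7 4 7; -5 0 5)² = 68651/5290740, sgn -1
I_A²/I_B² = (63001/58198140)/(68651/5290740) = 63001/755161

63001/755161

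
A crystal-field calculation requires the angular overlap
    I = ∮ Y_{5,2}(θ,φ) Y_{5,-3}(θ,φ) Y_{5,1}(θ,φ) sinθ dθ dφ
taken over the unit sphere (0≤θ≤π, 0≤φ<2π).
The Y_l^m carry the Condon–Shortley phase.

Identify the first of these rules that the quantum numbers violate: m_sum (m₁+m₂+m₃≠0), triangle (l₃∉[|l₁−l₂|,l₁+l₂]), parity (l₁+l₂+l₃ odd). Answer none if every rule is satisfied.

parity

azimuthal sum: 2 − 3 + 1 = 0  ✓
0 ≤ 5 ≤ 10 (triangle on l)  ✓
L = 5 + 5 + 5 = 15 (odd)  ✗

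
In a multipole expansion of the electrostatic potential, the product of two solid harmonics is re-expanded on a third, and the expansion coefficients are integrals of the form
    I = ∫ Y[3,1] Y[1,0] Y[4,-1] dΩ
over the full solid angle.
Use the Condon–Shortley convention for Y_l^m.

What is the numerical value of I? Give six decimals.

-0.238414

m-sum 0 ✓  L=8 even ✓  2≤4≤4 ✓
Π(2lᵢ+1) = 7×3×9 = 189
triangle coeff Δ(3,1,4) = 1/252
Σ_t [0,0]: t=0:+1/36 = 1/36
(3j)²=4/63 [(3 1 4; 0 0 0)], sign=+1
Σ_t [0,0]: t=0:+1/48 = 1/48
(3j)²=5/84 [(3 1 4; 1 0 -1)], sign=-1
⇒ 4πI² = 5/7
I = (-1)√(5/7/(4π)) = -0.23841361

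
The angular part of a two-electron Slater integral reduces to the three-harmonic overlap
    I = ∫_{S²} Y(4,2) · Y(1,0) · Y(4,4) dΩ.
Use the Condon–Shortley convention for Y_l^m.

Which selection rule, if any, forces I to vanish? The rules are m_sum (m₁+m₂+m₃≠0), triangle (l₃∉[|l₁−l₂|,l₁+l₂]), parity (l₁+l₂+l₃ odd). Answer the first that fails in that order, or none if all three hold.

azimuthal sum: 2 + 0 + 4 = 6  ✗
3 ≤ 4 ≤ 5 (triangle on l)
L = 4 + 1 + 4 = 9 (odd)

m_sum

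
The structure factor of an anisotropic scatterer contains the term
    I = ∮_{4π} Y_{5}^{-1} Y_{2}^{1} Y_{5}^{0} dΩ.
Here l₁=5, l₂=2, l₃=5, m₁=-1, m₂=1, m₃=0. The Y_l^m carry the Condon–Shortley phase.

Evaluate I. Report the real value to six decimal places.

Rules hold: Σm=0, L=12 even, 3≤5≤7.
N = 11·5·11 = 605
Δ = 2!·8!·2!/13! = 1/38610
Racah Σ t=0..2: t=0:+1/2880 t=1:−1/576 t=2:+1/2880 = -1/960
⇒ 3j(5 2 5; 0 0 0)² = 10/429, sgn +1
Racah Σ t=1..2: t=1:−1/1440 t=2:+1/1152 = 1/5760
⇒ 3j(5 2 5; -1 1 0)² = 1/858, sgn -1
4πI² = N·(3j₀)²·(3jₘ)² = 25/1521
I = -1·√(0.0164366/4π) = -0.03616600

-0.036166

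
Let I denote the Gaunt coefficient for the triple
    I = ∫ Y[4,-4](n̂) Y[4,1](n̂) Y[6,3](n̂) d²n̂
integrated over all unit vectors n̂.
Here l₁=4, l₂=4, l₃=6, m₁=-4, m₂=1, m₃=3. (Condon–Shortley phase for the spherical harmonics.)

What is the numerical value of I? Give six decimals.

0.155830

Checks pass: Σm=0; 14 even; l₃=6∈[0,8].
(2·4+1)(2·4+1)(2·6+1) = 1053
Δ: 2! 6! 6! / 15! → 1/1261260
sum: t=0:+1/4608 t=1:−1/1296 t=2:+1/4608 = -7/20736
3j²(4 4 6; 0 0 0) = Δ·Π!·Σ² = 20/1287  (sign -1)
sum: t=2:+1/51840 = 1/51840
3j²(4 4 6; -4 1 3) = Δ·Π!·Σ² = 8/429  (sign -1)
combine: 4πI² = 1053·20/1287·8/429 = 480/1573
take √, sign +1: I = 0.15583009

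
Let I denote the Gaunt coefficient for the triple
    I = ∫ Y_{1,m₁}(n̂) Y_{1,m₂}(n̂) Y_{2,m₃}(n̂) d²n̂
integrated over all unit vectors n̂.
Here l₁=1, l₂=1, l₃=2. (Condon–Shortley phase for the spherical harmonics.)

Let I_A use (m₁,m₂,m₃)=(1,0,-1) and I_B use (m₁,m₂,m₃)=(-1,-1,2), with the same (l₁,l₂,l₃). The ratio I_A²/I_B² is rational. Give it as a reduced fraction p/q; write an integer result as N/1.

1/2

Shared (l₁,l₂,l₃)=(1,1,2): N and (l;000)² cancel in I_A²/I_B².
A: Δ = 0!·2!·2!/5! = 1/30; Racah Σ t=0..0: t=0:+1/2 = 1/2; ⇒ 3j(1 1 2; 1 0 -1)² = 1/10, sgn -1
B: Δ = 0!·2!·2!/5! = 1/30; Racah Σ t=0..0: t=0:+1/4 = 1/4; ⇒ 3j(1 1 2; -1 -1 2)² = 1/5, sgn +1
I_A²/I_B² = (1/10)/(1/5) = 1/2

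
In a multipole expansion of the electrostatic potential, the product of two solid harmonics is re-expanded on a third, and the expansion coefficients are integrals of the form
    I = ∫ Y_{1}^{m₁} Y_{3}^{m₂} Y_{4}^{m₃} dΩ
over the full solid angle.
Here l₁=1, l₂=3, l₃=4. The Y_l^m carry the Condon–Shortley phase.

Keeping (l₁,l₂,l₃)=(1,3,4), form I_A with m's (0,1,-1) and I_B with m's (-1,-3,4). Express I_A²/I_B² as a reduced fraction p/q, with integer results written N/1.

Shared (l₁,l₂,l₃)=(1,3,4): N and (l;000)² cancel in I_A²/I_B².
A: Δ = 0!·2!·6!/9! = 1/252; Racah Σ t=0..0: t=0:+1/48 = 1/48; ⇒ 3j(1 3 4; 0 1 -1)² = 5/84, sgn -1
B: Δ = 0!·2!·6!/9! = 1/252; Racah Σ t=0..0: t=0:+1/1440 = 1/1440; ⇒ 3j(1 3 4; -1 -3 4)² = 1/9, sgn +1
I_A²/I_B² = (5/84)/(1/9) = 15/28

15/28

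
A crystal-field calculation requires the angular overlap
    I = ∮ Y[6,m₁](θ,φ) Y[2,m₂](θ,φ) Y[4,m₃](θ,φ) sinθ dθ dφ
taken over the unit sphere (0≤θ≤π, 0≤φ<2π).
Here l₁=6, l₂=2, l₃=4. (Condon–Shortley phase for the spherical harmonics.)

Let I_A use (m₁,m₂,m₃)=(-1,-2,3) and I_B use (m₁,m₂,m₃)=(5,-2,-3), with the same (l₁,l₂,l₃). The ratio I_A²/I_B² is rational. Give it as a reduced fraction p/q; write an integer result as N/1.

1/66

l's match ⇒ only the (l;m) 3-j factors differ between A and B.
A: triangle coeff Δ(6,2,4) = 1/6435; Σ_t [0,0]: t=0:+1/120960 = 1/120960; (3j)²=1/1287 [(6 2 4; -1 -2 3)], sign=-1
B: triangle coeff Δ(6,2,4) = 1/6435; Σ_t [0,0]: t=0:+1/120960 = 1/120960; (3j)²=2/39 [(6 2 4; 5 -2 -3)], sign=-1
I_A²/I_B² = (1/1287)/(2/39) = 1/66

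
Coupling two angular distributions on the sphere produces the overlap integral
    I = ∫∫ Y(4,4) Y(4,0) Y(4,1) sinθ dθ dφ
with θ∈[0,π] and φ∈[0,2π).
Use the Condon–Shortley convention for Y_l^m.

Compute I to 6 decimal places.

4 + 0 + 1 = 5 ≠ 0: azimuthal integral kills it; I = 0

0.000000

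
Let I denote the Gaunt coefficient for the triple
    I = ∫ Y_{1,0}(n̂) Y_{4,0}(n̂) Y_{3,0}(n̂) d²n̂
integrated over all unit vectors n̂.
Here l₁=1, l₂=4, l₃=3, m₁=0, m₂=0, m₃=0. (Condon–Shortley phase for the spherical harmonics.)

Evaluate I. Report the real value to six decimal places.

0.246233

Checks pass: Σm=0; 8 even; l₃=3∈[3,5].
(2·1+1)(2·4+1)(2·3+1) = 189
Δ: 2! 0! 6! / 9! → 1/252
sum: t=1:−1/36 = -1/36
3j²(1 4 3; 0 0 0) = Δ·Π!·Σ² = 4/63  (sign +1)
(m-triple is (0,0,0) — same symbol as above.)
combine: 4πI² = 189·4/63·4/63 = 16/21
take √, sign +1: I = 0.24623252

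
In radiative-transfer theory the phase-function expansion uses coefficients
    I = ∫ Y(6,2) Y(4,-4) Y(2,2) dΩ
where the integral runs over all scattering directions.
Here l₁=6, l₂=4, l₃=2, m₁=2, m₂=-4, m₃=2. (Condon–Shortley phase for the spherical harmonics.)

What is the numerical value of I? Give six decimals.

0.015904

Checks pass: Σm=0; 12 even; l₃=2∈[2,10].
(2·6+1)(2·4+1)(2·2+1) = 585
Δ: 8! 4! 0! / 13! → 1/6435
sum: t=4:+1/2304 = 1/2304
3j²(6 4 2; 0 0 0) = Δ·Π!·Σ² = 5/143  (sign +1)
sum: t=0:+1/967680 = 1/967680
3j²(6 4 2; 2 -4 2) = Δ·Π!·Σ² = 1/6435  (sign +1)
combine: 4πI² = 585·5/143·1/6435 = 5/1573
take √, sign +1: I = 0.01590434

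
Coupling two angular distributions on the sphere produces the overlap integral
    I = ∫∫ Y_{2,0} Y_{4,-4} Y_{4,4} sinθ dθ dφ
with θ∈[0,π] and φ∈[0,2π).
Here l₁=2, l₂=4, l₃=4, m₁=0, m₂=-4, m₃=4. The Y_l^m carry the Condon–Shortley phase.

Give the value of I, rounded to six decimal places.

-0.229376

Checks pass: Σm=0; 10 even; l₃=4∈[2,6].
(2·2+1)(2·4+1)(2·4+1) = 405
Δ: 2! 2! 6! / 11! → 1/13860
sum: t=0:+1/192 t=1:−1/36 t=2:+1/192 = -5/288
3j²(2 4 4; 0 0 0) = Δ·Π!·Σ² = 20/693  (sign -1)
sum: t=0:+1/2880 = 1/2880
3j²(2 4 4; 0 -4 4) = Δ·Π!·Σ² = 28/495  (sign +1)
combine: 4πI² = 405·20/693·28/495 = 80/121
take √, sign -1: I = -0.22937568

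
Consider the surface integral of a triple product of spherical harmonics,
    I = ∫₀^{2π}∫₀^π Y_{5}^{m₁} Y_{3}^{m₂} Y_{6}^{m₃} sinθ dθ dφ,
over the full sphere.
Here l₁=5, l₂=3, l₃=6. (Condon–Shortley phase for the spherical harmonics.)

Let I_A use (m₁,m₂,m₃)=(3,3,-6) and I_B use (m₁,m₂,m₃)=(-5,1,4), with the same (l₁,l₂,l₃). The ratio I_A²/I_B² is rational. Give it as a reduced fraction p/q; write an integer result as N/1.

11/18

l's match ⇒ only the (l;m) 3-j factors differ between A and B.
A: triangle coeff Δ(5,3,6) = 1/675675; Σ_t [2,2]: t=2:+1/1935360 = 1/1935360; (3j)²=1/91 [(5 3 6; 3 3 -6)], sign=+1
B: triangle coeff Δ(5,3,6) = 1/675675; Σ_t [2,2]: t=2:+1/322560 = 1/322560; (3j)²=18/1001 [(5 3 6; -5 1 4)], sign=+1
I_A²/I_B² = (1/91)/(18/1001) = 11/18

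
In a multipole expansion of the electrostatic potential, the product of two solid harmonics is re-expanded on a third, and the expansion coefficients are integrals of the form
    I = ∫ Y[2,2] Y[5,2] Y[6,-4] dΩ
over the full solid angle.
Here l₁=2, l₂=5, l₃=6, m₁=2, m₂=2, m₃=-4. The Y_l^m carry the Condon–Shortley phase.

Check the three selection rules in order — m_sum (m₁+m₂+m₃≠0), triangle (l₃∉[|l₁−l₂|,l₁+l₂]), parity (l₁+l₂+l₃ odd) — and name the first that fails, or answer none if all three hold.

parity

Σmᵢ = 0  ✓
l₃∈[|l₁−l₂|,l₁+l₂]=[3,7], have l₃=6  ✓
Σlᵢ = 13 ⇒ odd  ✗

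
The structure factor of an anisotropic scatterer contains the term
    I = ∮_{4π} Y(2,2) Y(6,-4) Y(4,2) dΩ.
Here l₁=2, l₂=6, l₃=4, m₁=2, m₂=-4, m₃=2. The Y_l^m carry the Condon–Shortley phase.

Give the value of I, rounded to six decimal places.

0.230476

Rules hold: Σm=0, L=12 even, 4≤4≤8.
N = 5·13·9 = 585
Δ = 4!·0!·8!/13! = 1/6435
Racah Σ t=2..2: t=2:+1/2304 = 1/2304
⇒ 3j(2 6 4; 0 0 0)² = 5/143, sgn +1
Racah Σ t=0..0: t=0:+1/34560 = 1/34560
⇒ 3j(2 6 4; 2 -4 2)² = 14/429, sgn +1
4πI² = N·(3j₀)²·(3jₘ)² = 1050/1573
I = +1·√(0.667514/4π) = 0.23047581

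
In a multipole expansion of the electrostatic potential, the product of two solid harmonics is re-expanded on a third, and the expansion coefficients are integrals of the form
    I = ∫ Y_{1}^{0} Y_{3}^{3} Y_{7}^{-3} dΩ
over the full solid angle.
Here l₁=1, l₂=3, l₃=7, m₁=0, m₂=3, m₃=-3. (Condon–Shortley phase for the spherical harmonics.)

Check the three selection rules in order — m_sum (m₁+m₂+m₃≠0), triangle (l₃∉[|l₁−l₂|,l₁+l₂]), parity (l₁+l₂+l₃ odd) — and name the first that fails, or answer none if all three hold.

Σmᵢ = 0  ✓
l₃∈[|l₁−l₂|,l₁+l₂]=[2,4], have l₃=7  ✗
Σlᵢ = 11 ⇒ odd

triangle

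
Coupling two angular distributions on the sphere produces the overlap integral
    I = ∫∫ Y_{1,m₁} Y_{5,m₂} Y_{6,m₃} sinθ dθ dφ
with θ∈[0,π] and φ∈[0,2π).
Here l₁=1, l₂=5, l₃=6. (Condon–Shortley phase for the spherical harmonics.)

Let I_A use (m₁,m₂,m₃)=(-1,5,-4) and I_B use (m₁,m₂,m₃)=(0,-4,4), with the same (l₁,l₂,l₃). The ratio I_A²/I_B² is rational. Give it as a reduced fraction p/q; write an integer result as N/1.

l's match ⇒ only the (l;m) 3-j factors differ between A and B.
A: triangle coeff Δ(1,5,6) = 1/858; Σ_t [0,0]: t=0:+1/7257600 = 1/7257600; (3j)²=1/858 [(1 5 6; -1 5 -4)], sign=+1
B: triangle coeff Δ(1,5,6) = 1/858; Σ_t [0,0]: t=0:+1/362880 = 1/362880; (3j)²=10/429 [(1 5 6; 0 -4 4)], sign=+1
I_A²/I_B² = (1/858)/(10/429) = 1/20

1/20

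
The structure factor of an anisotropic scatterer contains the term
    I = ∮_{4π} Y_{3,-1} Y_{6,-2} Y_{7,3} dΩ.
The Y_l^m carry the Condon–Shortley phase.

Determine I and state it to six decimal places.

-0.150285

m-sum 0 ✓  L=16 even ✓  3≤7≤9 ✓
Π(2lᵢ+1) = 7×13×15 = 1365
triangle coeff Δ(3,6,7) = 1/2042040
Σ_t [0,2]: t=0:+1/207360 t=1:−1/57600 t=2:+1/207360 = -1/129600
(3j)²=168/12155 [(3 6 7; 0 0 0)], sign=+1
Σ_t [0,2]: t=0:+1/829440 t=1:−1/181440 t=2:+1/645120 = -1/362880
(3j)²=256/17017 [(3 6 7; -1 -2 3)], sign=-1
⇒ 4πI² = 129024/454597
I = (-1)√(129024/454597/(4π)) = -0.15028548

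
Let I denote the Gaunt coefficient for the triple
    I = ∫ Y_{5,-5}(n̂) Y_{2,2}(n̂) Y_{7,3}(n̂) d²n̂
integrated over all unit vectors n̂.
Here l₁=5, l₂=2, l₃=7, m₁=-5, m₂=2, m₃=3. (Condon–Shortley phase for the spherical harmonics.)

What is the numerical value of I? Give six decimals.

-0.011332

m-sum 0 ✓  L=14 even ✓  3≤7≤7 ✓
Π(2lᵢ+1) = 11×5×15 = 825
triangle coeff Δ(5,2,7) = 1/15015
Σ_t [0,0]: t=0:+1/57600 = 1/57600
(3j)²=21/715 [(5 2 7; 0 0 0)], sign=-1
Σ_t [0,0]: t=0:+1/87091200 = 1/87091200
(3j)²=1/15015 [(5 2 7; -5 2 3)], sign=+1
⇒ 4πI² = 3/1859
I = (-1)√(3/1859/(4π)) = -0.01133225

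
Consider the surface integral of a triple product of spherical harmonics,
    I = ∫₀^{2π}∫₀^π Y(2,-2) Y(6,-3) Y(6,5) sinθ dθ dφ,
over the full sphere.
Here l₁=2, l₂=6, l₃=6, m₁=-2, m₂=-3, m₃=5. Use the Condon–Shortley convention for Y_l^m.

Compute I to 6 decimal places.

Checks pass: Σm=0; 14 even; l₃=6∈[4,8].
(2·2+1)(2·6+1)(2·6+1) = 845
Δ: 2! 2! 10! / 15! → 1/90090
sum: t=0:+1/69120 t=1:−1/14400 t=2:+1/69120 = -7/172800
3j²(2 6 6; 0 0 0) = Δ·Π!·Σ² = 14/715  (sign -1)
sum: t=2:+1/1451520 = 1/1451520
3j²(2 6 6; -2 -3 5) = Δ·Π!·Σ² = 1/91  (sign -1)
combine: 4πI² = 845·14/715·1/91 = 2/11
take √, sign +1: I = 0.12028562

0.120286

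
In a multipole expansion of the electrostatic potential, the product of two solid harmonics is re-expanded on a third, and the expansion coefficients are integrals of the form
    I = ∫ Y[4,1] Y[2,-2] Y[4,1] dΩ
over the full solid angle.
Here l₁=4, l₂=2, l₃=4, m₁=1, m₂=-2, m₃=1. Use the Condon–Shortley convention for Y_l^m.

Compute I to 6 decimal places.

Checks pass: Σm=0; 10 even; l₃=4∈[2,6].
(2·4+1)(2·2+1)(2·4+1) = 405
Δ: 2! 6! 2! / 11! → 1/13860
sum: t=0:+1/192 t=1:−1/36 t=2:+1/192 = -5/288
3j²(4 2 4; 0 0 0) = Δ·Π!·Σ² = 20/693  (sign -1)
sum: t=0:+1/144 = 1/144
3j²(4 2 4; 1 -2 1) = Δ·Π!·Σ² = 10/231  (sign -1)
combine: 4πI² = 405·20/693·10/231 = 3000/5929
take √, sign +1: I = 0.20066192

0.200662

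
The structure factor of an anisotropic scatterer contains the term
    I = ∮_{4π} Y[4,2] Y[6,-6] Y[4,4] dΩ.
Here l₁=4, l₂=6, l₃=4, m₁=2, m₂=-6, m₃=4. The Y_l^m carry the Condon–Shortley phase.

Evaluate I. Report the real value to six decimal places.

-0.163436

Rules hold: Σm=0, L=14 even, 2≤4≤10.
N = 9·13·9 = 1053
Δ = 6!·2!·6!/15! = 1/1261260
Racah Σ t=2..4: t=2:+1/4608 t=3:−1/1296 t=4:+1/4608 = -7/20736
⇒ 3j(4 6 4; 0 0 0)² = 20/1287, sgn -1
Racah Σ t=0..0: t=0:+1/1036800 = 1/1036800
⇒ 3j(4 6 4; 2 -6 4)² = 4/195, sgn +1
4πI² = N·(3j₀)²·(3jₘ)² = 48/143
I = -1·√(0.335664/4π) = -0.16343598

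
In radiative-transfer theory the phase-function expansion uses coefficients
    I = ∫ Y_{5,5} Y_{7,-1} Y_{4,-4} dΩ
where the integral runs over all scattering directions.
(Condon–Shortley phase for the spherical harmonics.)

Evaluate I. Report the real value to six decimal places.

m-sum 0 ✓  L=16 even ✓  2≤4≤12 ✓
Π(2lᵢ+1) = 11×15×9 = 1485
triangle coeff Δ(5,7,4) = 1/6126120
Σ_t [3,5]: t=3:−1/69120 t=4:+1/20736 t=5:−1/69120 = 1/51840
(3j)²=280/21879 [(5 7 4; 0 0 0)], sign=+1
Σ_t [0,0]: t=0:+1/58060800 = 1/58060800
(3j)²=1/4862 [(5 7 4; 5 -1 -4)], sign=+1
⇒ 4πI² = 2100/537251
I = (+1)√(2100/537251/(4π)) = 0.01763665

0.017637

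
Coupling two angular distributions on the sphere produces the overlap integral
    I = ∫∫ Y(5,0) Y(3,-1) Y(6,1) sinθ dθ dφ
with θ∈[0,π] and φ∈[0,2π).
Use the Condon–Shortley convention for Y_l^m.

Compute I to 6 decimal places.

m-sum 0 ✓  L=14 even ✓  2≤6≤8 ✓
Π(2lᵢ+1) = 11×7×13 = 1001
triangle coeff Δ(5,3,6) = 1/675675
Σ_t [0,2]: t=0:+1/8640 t=1:−1/2304 t=2:+1/8640 = -7/34560
(3j)²=7/429 [(5 3 6; 0 0 0)], sign=-1
Σ_t [0,2]: t=0:+1/5760 t=1:−1/3456 t=2:+1/34560 = -1/11520
(3j)²=2/429 [(5 3 6; 0 -1 1)], sign=+1
⇒ 4πI² = 98/1287
I = (-1)√(98/1287/(4π)) = -0.07784287

-0.077843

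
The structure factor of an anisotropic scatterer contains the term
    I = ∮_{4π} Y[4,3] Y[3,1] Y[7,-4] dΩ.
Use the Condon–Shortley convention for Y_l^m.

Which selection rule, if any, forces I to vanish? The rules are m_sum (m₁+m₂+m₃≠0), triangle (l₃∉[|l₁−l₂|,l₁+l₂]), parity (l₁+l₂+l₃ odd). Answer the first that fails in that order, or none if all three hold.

none

azimuthal sum: 3 + 1 − 4 = 0  ✓
1 ≤ 7 ≤ 7 (triangle on l)  ✓
L = 4 + 3 + 7 = 14 (even)  ✓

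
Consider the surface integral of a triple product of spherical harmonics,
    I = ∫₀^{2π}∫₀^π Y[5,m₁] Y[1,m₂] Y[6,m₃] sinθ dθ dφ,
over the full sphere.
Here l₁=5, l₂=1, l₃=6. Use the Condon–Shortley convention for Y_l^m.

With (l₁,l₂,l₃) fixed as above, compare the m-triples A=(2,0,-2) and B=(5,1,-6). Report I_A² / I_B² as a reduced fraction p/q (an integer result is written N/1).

Same 5,1,6: normalisation and zero-m 3j drop out of the ratio.
A: Δ: 0! 10! 2! / 13! → 1/858; sum: t=0:+1/30240 = 1/30240; 3j²(5 1 6; 2 0 -2) = Δ·Π!·Σ² = 16/429  (sign +1)
B: Δ: 0! 10! 2! / 13! → 1/858; sum: t=0:+1/7257600 = 1/7257600; 3j²(5 1 6; 5 1 -6) = Δ·Π!·Σ² = 1/13  (sign +1)
I_A²/I_B² = (16/429)/(1/13) = 16/33

16/33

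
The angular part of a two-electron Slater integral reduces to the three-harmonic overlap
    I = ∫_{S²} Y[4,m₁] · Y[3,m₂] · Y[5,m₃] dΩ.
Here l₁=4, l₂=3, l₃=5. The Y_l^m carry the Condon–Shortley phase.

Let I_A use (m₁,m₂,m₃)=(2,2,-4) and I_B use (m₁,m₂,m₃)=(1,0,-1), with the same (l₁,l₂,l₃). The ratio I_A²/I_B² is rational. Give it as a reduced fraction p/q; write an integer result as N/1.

Same 4,3,5: normalisation and zero-m 3j drop out of the ratio.
A: Δ: 2! 6! 4! / 13! → 1/180180; sum: t=1:−1/2880 t=2:+1/8640 = -1/4320; 3j²(4 3 5; 2 2 -4) = Δ·Π!·Σ² = 8/429  (sign +1)
B: Δ: 2! 6! 4! / 13! → 1/180180; sum: t=0:+1/432 t=1:−1/192 t=2:+1/1440 = -19/8640; 3j²(4 3 5; 1 0 -1) = Δ·Π!·Σ² = 361/30030  (sign -1)
I_A²/I_B² = (8/429)/(361/30030) = 560/361

560/361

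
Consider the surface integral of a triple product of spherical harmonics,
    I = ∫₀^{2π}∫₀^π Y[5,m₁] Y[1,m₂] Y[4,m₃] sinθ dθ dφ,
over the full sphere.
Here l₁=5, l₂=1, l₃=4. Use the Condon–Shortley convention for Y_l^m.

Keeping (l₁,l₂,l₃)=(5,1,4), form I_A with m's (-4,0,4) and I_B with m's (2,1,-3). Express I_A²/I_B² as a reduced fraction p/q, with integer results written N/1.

Same 5,1,4: normalisation and zero-m 3j drop out of the ratio.
A: Δ: 2! 8! 0! / 11! → 1/495; sum: t=1:−1/40320 = -1/40320; 3j²(5 1 4; -4 0 4) = Δ·Π!·Σ² = 1/55  (sign -1)
B: Δ: 2! 8! 0! / 11! → 1/495; sum: t=2:+1/10080 = 1/10080; 3j²(5 1 4; 2 1 -3) = Δ·Π!·Σ² = 1/165  (sign -1)
I_A²/I_B² = (1/55)/(1/165) = 3/1

3/1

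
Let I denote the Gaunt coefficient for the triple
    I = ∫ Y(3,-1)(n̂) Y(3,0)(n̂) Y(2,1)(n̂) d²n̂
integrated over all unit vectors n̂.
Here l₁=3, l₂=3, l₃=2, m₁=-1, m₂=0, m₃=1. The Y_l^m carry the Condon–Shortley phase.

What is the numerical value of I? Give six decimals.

Rules hold: Σm=0, L=8 even, 0≤2≤6.
N = 7·7·5 = 245
Δ = 4!·2!·2!/9! = 1/3780
Racah Σ t=1..3: t=1:−1/24 t=2:+1/4 t=3:−1/24 = 1/6
⇒ 3j(3 3 2; 0 0 0)² = 4/105, sgn +1
Racah Σ t=2..3: t=2:+1/8 t=3:−1/12 = 1/24
⇒ 3j(3 3 2; -1 0 1)² = 1/210, sgn -1
4πI² = N·(3j₀)²·(3jₘ)² = 2/45
I = -1·√(0.0444444/4π) = -0.05947080

-0.059471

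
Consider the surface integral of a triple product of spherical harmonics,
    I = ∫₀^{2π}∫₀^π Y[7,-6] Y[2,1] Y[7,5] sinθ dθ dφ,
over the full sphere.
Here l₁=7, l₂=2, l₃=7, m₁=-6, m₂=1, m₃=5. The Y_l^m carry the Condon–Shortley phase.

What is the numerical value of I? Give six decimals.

0.196071

Rules hold: Σm=0, L=16 even, 5≤7≤9.
N = 15·5·15 = 1125
Δ = 2!·12!·2!/17! = 1/185640
Racah Σ t=0..2: t=0:+1/2419200 t=1:−1/518400 t=2:+1/2419200 = -1/907200
⇒ 3j(7 2 7; 0 0 0)² = 56/3315, sgn +1
Racah Σ t=1..2: t=1:−1/958003200 t=2:+1/79833600 = 1/87091200
⇒ 3j(7 2 7; -6 1 5)² = 121/4760, sgn +1
4πI² = N·(3j₀)²·(3jₘ)² = 1815/3757
I = +1·√(0.483098/4π) = 0.19607074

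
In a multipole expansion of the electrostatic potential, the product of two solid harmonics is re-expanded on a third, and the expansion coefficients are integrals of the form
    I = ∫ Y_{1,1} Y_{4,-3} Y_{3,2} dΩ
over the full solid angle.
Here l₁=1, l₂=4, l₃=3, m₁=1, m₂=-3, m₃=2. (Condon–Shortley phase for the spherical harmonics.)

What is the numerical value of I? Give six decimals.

-0.282095

Rules hold: Σm=0, L=8 even, 3≤3≤5.
N = 3·9·7 = 189
Δ = 2!·0!·6!/9! = 1/252
Racah Σ t=1..1: t=1:−1/36 = -1/36
⇒ 3j(1 4 3; 0 0 0)² = 4/63, sgn +1
Racah Σ t=0..0: t=0:+1/240 = 1/240
⇒ 3j(1 4 3; 1 -3 2)² = 1/12, sgn -1
4πI² = N·(3j₀)²·(3jₘ)² = 1/1
I = -1·√(1/4π) = -0.28209479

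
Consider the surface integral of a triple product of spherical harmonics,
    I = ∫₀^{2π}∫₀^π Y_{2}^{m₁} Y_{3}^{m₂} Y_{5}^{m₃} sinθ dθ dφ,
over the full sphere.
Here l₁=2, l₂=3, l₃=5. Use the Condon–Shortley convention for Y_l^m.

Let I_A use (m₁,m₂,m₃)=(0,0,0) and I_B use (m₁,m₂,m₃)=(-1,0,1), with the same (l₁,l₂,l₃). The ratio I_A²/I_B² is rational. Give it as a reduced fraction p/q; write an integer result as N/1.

5/4

Same 2,3,5: normalisation and zero-m 3j drop out of the ratio.
A: Δ: 0! 4! 6! / 11! → 1/2310; sum: t=0:+1/144 = 1/144; 3j²(2 3 5; 0 0 0) = Δ·Π!·Σ² = 10/231  (sign -1)
B: Δ: 0! 4! 6! / 11! → 1/2310; sum: t=0:+1/216 = 1/216; 3j²(2 3 5; -1 0 1) = Δ·Π!·Σ² = 8/231  (sign +1)
I_A²/I_B² = (10/231)/(8/231) = 5/4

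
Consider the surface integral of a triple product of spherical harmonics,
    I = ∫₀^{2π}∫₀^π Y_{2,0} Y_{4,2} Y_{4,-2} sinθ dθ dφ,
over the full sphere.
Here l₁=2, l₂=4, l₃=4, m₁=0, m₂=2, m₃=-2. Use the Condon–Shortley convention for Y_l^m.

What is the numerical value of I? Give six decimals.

0.065536

Checks pass: Σm=0; 10 even; l₃=4∈[2,6].
(2·2+1)(2·4+1)(2·4+1) = 405
Δ: 2! 2! 6! / 11! → 1/13860
sum: t=0:+1/192 t=1:−1/36 t=2:+1/192 = -5/288
3j²(2 4 4; 0 0 0) = Δ·Π!·Σ² = 20/693  (sign -1)
sum: t=0:+1/2880 t=1:−1/120 t=2:+1/192 = -1/360
3j²(2 4 4; 0 2 -2) = Δ·Π!·Σ² = 16/3465  (sign -1)
combine: 4πI² = 405·20/693·16/3465 = 320/5929
take √, sign +1: I = 0.06553591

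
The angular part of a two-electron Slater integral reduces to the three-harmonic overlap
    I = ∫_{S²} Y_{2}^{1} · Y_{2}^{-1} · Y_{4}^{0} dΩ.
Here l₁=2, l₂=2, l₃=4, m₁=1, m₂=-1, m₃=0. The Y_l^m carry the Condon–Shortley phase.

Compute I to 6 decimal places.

0.161197

m-sum 0 ✓  L=8 even ✓  0≤4≤4 ✓
Π(2lᵢ+1) = 5×5×9 = 225
triangle coeff Δ(2,2,4) = 1/630
Σ_t [0,0]: t=0:+1/16 = 1/16
(3j)²=2/35 [(2 2 4; 0 0 0)], sign=+1
Σ_t [0,0]: t=0:+1/36 = 1/36
(3j)²=8/315 [(2 2 4; 1 -1 0)], sign=+1
⇒ 4πI² = 16/49
I = (+1)√(16/49/(4π)) = 0.16119702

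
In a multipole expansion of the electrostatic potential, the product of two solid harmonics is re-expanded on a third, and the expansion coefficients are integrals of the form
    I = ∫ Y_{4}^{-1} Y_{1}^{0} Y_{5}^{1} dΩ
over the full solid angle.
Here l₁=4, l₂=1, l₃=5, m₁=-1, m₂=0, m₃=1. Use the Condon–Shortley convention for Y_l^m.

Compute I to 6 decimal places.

m-sum 0 ✓  L=10 even ✓  3≤5≤5 ✓
Π(2lᵢ+1) = 9×3×11 = 297
triangle coeff Δ(4,1,5) = 1/495
Σ_t [0,0]: t=0:+1/576 = 1/576
(3j)²=5/99 [(4 1 5; 0 0 0)], sign=-1
Σ_t [0,0]: t=0:+1/720 = 1/720
(3j)²=8/165 [(4 1 5; -1 0 1)], sign=+1
⇒ 4πI² = 8/11
I = (-1)√(8/11/(4π)) = -0.24057125

-0.240571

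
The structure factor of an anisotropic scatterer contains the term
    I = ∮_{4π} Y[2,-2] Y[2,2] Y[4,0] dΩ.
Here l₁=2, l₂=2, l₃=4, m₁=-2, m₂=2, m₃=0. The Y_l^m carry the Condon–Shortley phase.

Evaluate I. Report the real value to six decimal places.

0.040299

Checks pass: Σm=0; 8 even; l₃=4∈[0,4].
(2·2+1)(2·2+1)(2·4+1) = 225
Δ: 0! 4! 4! / 9! → 1/630
sum: t=0:+1/16 = 1/16
3j²(2 2 4; 0 0 0) = Δ·Π!·Σ² = 2/35  (sign +1)
sum: t=0:+1/576 = 1/576
3j²(2 2 4; -2 2 0) = Δ·Π!·Σ² = 1/630  (sign +1)
combine: 4πI² = 225·2/35·1/630 = 1/49
take √, sign +1: I = 0.04029926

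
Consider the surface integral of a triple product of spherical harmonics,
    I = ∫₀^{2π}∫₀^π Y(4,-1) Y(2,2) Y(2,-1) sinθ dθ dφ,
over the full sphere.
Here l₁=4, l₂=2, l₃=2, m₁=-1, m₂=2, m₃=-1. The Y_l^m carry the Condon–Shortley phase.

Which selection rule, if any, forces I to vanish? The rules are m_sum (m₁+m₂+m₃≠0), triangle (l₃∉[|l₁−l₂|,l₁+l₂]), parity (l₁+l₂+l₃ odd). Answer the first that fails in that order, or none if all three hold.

none

m₁+m₂+m₃ = -1 + 2 − 1 = 0  ✓
triangle: |4−2|=2 ≤ l₃=2 ≤ 4+2=6  ✓
parity: l₁+l₂+l₃ = 8 is even  ✓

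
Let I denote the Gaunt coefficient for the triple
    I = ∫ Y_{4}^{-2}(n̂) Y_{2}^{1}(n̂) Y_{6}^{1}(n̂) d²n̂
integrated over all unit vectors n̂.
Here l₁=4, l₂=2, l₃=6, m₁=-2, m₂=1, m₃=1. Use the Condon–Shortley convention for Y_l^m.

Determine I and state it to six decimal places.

m-sum 0 ✓  L=12 even ✓  2≤6≤6 ✓
Π(2lᵢ+1) = 9×5×13 = 585
triangle coeff Δ(4,2,6) = 1/6435
Σ_t [0,0]: t=0:+1/2304 = 1/2304
(3j)²=5/143 [(4 2 6; 0 0 0)], sign=+1
Σ_t [0,0]: t=0:+1/8640 = 1/8640
(3j)²=14/1287 [(4 2 6; -2 1 1)], sign=-1
⇒ 4πI² = 350/1573
I = (-1)√(350/1573/(4π)) = -0.13306527

-0.133065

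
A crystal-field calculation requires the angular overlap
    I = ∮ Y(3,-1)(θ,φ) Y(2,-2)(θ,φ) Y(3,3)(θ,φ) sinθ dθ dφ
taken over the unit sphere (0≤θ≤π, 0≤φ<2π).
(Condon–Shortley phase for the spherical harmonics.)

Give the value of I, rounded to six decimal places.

0.132981

Checks pass: Σm=0; 8 even; l₃=3∈[1,5].
(2·3+1)(2·2+1)(2·3+1) = 245
Δ: 2! 4! 2! / 9! → 1/3780
sum: t=0:+1/24 t=1:−1/4 t=2:+1/24 = -1/6
3j²(3 2 3; 0 0 0) = Δ·Π!·Σ² = 4/105  (sign +1)
sum: t=0:+1/96 = 1/96
3j²(3 2 3; -1 -2 3) = Δ·Π!·Σ² = 1/42  (sign +1)
combine: 4πI² = 245·4/105·1/42 = 2/9
take √, sign +1: I = 0.13298076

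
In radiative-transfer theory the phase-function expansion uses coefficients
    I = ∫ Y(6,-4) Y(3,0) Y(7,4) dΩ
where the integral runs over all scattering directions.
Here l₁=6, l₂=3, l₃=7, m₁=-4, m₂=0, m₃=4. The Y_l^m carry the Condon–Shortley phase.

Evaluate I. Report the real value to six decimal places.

-0.078810

Rules hold: Σm=0, L=16 even, 3≤7≤9.
N = 13·7·15 = 1365
Δ = 2!·10!·4!/17! = 1/2042040
Racah Σ t=0..2: t=0:+1/207360 t=1:−1/57600 t=2:+1/207360 = -1/129600
⇒ 3j(6 3 7; 0 0 0)² = 168/12155, sgn +1
Racah Σ t=0..2: t=0:+1/43545600 t=1:−1/1451520 t=2:+1/967680 = 1/2721600
⇒ 3j(6 3 7; -4 0 4)² = 32/7735, sgn -1
4πI² = N·(3j₀)²·(3jₘ)² = 16128/206635
I = -1·√(0.0780507/4π) = -0.07881037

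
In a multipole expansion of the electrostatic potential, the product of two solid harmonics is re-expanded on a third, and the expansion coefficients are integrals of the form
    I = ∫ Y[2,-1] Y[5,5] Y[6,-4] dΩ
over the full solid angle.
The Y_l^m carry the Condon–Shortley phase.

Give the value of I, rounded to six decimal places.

0.000000

Σlᵢ=13 odd — θ-integrand is odd under cosθ→−cosθ; I=0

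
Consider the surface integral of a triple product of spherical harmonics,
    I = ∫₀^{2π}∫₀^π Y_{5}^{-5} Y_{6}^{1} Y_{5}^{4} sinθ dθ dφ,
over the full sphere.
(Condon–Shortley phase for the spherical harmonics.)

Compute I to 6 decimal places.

Checks pass: Σm=0; 16 even; l₃=5∈[1,11].
(2·5+1)(2·6+1)(2·5+1) = 1573
Δ: 6! 4! 6! / 17! → 1/28588560
sum: t=1:−1/345600 t=2:+1/13824 t=3:−1/5184 t=4:+1/13824 t=5:−1/345600 = -7/129600
3j²(5 6 5; 0 0 0) = Δ·Π!·Σ² = 80/7293  (sign +1)
sum: t=6:+1/2073600 = 1/2073600
3j²(5 6 5; -5 1 4) = Δ·Π!·Σ² = 63/9724  (sign -1)
combine: 4πI² = 1573·80/7293·63/9724 = 420/3757
take √, sign -1: I = -0.09431898

-0.094319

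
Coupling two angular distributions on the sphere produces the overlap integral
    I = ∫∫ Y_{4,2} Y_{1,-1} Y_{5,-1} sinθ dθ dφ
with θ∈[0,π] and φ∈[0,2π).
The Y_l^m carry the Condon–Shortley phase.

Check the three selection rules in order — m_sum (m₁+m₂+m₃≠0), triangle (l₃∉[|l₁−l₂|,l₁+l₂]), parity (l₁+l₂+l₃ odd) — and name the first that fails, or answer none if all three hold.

Σmᵢ = 0  ✓
l₃∈[|l₁−l₂|,l₁+l₂]=[3,5], have l₃=5  ✓
Σlᵢ = 10 ⇒ even  ✓

none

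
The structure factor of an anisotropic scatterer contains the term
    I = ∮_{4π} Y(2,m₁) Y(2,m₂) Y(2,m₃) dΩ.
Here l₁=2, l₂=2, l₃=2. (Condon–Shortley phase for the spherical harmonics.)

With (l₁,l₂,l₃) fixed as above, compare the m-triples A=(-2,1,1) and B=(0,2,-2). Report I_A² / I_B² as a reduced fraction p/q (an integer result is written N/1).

l's match ⇒ only the (l;m) 3-j factors differ between A and B.
A: triangle coeff Δ(2,2,2) = 1/630; Σ_t [2,2]: t=2:+1/4 = 1/4; (3j)²=3/35 [(2 2 2; -2 1 1)], sign=-1
B: triangle coeff Δ(2,2,2) = 1/630; Σ_t [2,2]: t=2:+1/8 = 1/8; (3j)²=2/35 [(2 2 2; 0 2 -2)], sign=+1
I_A²/I_B² = (3/35)/(2/35) = 3/2

3/2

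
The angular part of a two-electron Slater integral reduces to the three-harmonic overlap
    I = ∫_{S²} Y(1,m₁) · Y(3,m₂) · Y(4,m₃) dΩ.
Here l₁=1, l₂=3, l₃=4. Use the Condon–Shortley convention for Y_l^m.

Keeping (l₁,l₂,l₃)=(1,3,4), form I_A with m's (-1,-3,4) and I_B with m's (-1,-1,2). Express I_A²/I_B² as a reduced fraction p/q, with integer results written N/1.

28/15

Same 1,3,4: normalisation and zero-m 3j drop out of the ratio.
A: Δ: 0! 2! 6! / 9! → 1/252; sum: t=0:+1/1440 = 1/1440; 3j²(1 3 4; -1 -3 4) = Δ·Π!·Σ² = 1/9  (sign +1)
B: Δ: 0! 2! 6! / 9! → 1/252; sum: t=0:+1/96 = 1/96; 3j²(1 3 4; -1 -1 2) = Δ·Π!·Σ² = 5/84  (sign +1)
I_A²/I_B² = (1/9)/(5/84) = 28/15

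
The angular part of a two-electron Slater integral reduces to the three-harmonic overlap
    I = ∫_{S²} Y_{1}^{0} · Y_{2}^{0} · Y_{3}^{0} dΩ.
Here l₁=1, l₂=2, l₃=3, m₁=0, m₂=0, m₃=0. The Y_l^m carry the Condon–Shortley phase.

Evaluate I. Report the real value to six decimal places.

0.247767

Checks pass: Σm=0; 6 even; l₃=3∈[1,3].
(2·1+1)(2·2+1)(2·3+1) = 105
Δ: 0! 2! 4! / 7! → 1/105
sum: t=0:+1/4 = 1/4
3j²(1 2 3; 0 0 0) = Δ·Π!·Σ² = 3/35  (sign -1)
(m-triple is (0,0,0) — same symbol as above.)
combine: 4πI² = 105·3/35·3/35 = 27/35
take √, sign +1: I = 0.24776670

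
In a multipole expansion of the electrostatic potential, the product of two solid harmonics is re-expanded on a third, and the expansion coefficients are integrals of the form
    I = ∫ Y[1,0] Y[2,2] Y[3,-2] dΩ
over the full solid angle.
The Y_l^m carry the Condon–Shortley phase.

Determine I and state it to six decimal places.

0.184674

m-sum 0 ✓  L=6 even ✓  1≤3≤3 ✓
Π(2lᵢ+1) = 3×5×7 = 105
triangle coeff Δ(1,2,3) = 1/105
Σ_t [0,0]: t=0:+1/4 = 1/4
(3j)²=3/35 [(1 2 3; 0 0 0)], sign=-1
Σ_t [0,0]: t=0:+1/24 = 1/24
(3j)²=1/21 [(1 2 3; 0 2 -2)], sign=-1
⇒ 4πI² = 3/7
I = (+1)√(3/7/(4π)) = 0.18467439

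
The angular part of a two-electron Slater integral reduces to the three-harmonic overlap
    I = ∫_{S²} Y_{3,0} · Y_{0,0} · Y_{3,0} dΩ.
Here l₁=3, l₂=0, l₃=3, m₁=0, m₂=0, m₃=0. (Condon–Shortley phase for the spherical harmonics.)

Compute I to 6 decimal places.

0.282095

Checks pass: Σm=0; 6 even; l₃=3∈[3,3].
(2·3+1)(2·0+1)(2·3+1) = 49
Δ: 0! 6! 0! / 7! → 1/7
sum: t=0:+1/36 = 1/36
3j²(3 0 3; 0 0 0) = Δ·Π!·Σ² = 1/7  (sign -1)
(m-triple is (0,0,0) — same symbol as above.)
combine: 4πI² = 49·1/7·1/7 = 1/1
take √, sign +1: I = 0.28209479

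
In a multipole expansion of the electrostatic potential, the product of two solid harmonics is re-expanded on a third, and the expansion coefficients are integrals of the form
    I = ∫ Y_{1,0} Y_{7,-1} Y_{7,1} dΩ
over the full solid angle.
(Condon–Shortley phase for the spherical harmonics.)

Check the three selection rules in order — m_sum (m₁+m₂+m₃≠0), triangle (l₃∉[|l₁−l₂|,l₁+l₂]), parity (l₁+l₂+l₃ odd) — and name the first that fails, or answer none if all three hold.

parity

Σmᵢ = 0  ✓
l₃∈[|l₁−l₂|,l₁+l₂]=[6,8], have l₃=7  ✓
Σlᵢ = 15 ⇒ odd  ✗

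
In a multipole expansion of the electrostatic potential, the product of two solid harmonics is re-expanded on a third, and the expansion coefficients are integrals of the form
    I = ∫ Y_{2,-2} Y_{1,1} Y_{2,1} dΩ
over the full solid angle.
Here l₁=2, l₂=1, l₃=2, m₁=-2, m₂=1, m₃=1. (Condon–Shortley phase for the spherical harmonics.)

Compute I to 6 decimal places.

l₁+l₂+l₃=5 is odd: 3j(l;000)=0 ⇒ I=0

0.000000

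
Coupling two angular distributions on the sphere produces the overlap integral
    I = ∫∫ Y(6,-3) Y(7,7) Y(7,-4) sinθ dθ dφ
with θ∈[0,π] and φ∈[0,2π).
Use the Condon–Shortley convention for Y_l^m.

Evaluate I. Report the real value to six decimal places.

Checks pass: Σm=0; 20 even; l₃=7∈[1,13].
(2·6+1)(2·7+1)(2·7+1) = 2925
Δ: 6! 6! 8! / 21! → 1/2444321880
sum: t=0:+1/2612736000 t=1:−1/20736000 t=2:+1/1658880 t=3:−1/746496 t=4:+1/1658880 t=5:−1/20736000 t=6:+1/2612736000 = -1/4354560
3j²(6 7 7; 0 0 0) = Δ·Π!·Σ² = 1000/138567  (sign +1)
sum: t=6:+1/1045094400 = 1/1045094400
3j²(6 7 7; -3 7 -4) = Δ·Π!·Σ² = 11/646  (sign -1)
combine: 4πI² = 2925·1000/138567·11/646 = 37500/104329
take √, sign -1: I = -0.16912514

-0.169125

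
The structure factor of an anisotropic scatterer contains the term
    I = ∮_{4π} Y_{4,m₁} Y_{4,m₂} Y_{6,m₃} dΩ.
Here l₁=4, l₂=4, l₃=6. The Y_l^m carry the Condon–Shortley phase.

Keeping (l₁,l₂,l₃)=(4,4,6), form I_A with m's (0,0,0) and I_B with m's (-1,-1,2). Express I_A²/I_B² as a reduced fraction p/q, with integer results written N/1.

l's match ⇒ only the (l;m) 3-j factors differ between A and B.
A: triangle coeff Δ(4,4,6) = 1/1261260; Σ_t [0,2]: t=0:+1/4608 t=1:−1/1296 t=2:+1/4608 = -7/20736; (3j)²=20/1287 [(4 4 6; 0 0 0)], sign=-1
B: triangle coeff Δ(4,4,6) = 1/1261260; Σ_t [0,2]: t=0:+1/8640 t=1:−1/2304 t=2:+1/8640 = -7/34560; (3j)²=7/429 [(4 4 6; -1 -1 2)], sign=-1
I_A²/I_B² = (20/1287)/(7/429) = 20/21

20/21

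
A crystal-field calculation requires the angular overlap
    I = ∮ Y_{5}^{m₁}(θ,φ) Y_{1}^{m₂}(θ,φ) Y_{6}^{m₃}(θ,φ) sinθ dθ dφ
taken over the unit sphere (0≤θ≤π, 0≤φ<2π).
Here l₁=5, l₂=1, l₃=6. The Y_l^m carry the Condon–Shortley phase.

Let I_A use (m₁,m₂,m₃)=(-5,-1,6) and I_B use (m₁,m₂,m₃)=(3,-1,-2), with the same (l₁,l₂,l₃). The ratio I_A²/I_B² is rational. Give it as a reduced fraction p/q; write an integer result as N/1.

11/1

l's match ⇒ only the (l;m) 3-j factors differ between A and B.
A: triangle coeff Δ(5,1,6) = 1/858; Σ_t [0,0]: t=0:+1/7257600 = 1/7257600; (3j)²=1/13 [(5 1 6; -5 -1 6)], sign=+1
B: triangle coeff Δ(5,1,6) = 1/858; Σ_t [0,0]: t=0:+1/161280 = 1/161280; (3j)²=1/143 [(5 1 6; 3 -1 -2)], sign=+1
I_A²/I_B² = (1/13)/(1/143) = 11/1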